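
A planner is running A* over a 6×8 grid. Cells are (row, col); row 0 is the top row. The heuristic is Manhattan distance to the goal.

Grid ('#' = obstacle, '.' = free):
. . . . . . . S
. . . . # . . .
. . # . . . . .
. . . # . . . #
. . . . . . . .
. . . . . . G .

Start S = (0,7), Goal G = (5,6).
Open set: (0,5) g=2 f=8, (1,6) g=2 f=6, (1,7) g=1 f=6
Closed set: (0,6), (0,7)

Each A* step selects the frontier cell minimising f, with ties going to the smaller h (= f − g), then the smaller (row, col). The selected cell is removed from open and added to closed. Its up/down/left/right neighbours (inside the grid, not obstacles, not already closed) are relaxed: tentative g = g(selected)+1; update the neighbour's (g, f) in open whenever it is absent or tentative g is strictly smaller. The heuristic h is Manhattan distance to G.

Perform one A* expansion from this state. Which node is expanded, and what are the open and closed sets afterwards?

step 1: expand (1,6) (f=6, h=4) → closed; open now [(0,5) g=2 f=8, (1,5) g=3 f=8, (1,7) g=1 f=6, (2,6) g=3 f=6]

expanded=(1,6); open=[(0,5) g=2 f=8, (1,5) g=3 f=8, (1,7) g=1 f=6, (2,6) g=3 f=6]; closed=[(0,6), (0,7), (1,6)]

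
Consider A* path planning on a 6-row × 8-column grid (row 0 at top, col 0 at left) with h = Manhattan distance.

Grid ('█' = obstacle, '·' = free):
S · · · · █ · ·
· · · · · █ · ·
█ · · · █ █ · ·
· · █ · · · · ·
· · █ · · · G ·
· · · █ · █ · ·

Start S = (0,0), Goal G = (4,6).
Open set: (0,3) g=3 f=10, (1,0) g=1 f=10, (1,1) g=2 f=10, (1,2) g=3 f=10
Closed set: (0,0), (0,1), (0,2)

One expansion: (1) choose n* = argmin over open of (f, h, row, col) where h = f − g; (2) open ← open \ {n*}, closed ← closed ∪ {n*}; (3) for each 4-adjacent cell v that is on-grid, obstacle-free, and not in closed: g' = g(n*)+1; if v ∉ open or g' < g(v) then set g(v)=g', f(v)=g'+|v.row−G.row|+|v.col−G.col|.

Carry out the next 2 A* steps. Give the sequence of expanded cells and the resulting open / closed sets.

step 1: expand (0,3) (f=10, h=7) → closed; open now [(0,4) g=4 f=10, (1,0) g=1 f=10, (1,1) g=2 f=10, (1,2) g=3 f=10, (1,3) g=4 f=10]
step 2: expand (0,4) (f=10, h=6) → closed; open now [(1,0) g=1 f=10, (1,1) g=2 f=10, (1,2) g=3 f=10, (1,3) g=4 f=10, (1,4) g=5 f=10]

order=[(0,3) → (0,4)]; open=[(1,0) g=1 f=10, (1,1) g=2 f=10, (1,2) g=3 f=10, (1,3) g=4 f=10, (1,4) g=5 f=10]; closed=[(0,0), (0,1), (0,2), (0,3), (0,4)]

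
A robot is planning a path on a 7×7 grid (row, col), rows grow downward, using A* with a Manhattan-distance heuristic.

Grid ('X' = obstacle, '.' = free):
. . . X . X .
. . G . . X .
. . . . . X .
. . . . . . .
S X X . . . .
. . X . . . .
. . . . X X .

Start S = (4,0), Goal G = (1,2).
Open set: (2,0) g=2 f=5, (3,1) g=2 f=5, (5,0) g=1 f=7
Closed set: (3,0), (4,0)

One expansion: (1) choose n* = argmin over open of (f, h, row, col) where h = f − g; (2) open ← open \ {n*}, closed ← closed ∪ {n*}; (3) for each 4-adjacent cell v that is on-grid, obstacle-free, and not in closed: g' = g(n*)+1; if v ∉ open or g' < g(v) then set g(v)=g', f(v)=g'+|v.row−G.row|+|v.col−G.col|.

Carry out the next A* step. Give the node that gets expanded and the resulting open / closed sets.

expanded=(2,0); open=[(1,0) g=3 f=5, (2,1) g=3 f=5, (3,1) g=2 f=5, (5,0) g=1 f=7]; closed=[(2,0), (3,0), (4,0)]

step 1: expand (2,0) (f=5, h=3) → closed; open now [(1,0) g=3 f=5, (2,1) g=3 f=5, (3,1) g=2 f=5, (5,0) g=1 f=7]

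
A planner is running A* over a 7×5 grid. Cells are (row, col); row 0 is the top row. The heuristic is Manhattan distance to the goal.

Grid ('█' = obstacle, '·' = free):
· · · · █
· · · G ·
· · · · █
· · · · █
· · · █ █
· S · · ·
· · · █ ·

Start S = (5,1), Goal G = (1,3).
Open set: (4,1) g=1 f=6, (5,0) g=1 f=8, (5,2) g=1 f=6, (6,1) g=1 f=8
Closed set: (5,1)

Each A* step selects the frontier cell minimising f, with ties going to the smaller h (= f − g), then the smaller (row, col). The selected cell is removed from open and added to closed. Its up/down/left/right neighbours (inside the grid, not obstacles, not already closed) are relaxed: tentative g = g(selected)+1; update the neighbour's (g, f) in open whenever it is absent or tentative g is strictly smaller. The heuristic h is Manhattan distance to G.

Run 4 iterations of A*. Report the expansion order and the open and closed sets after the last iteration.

step 1: expand (4,1) (f=6, h=5) → closed; open now [(3,1) g=2 f=6, (4,0) g=2 f=8, (4,2) g=2 f=6, (5,0) g=1 f=8, (5,2) g=1 f=6, (6,1) g=1 f=8]
step 2: expand (3,1) (f=6, h=4) → closed; open now [(2,1) g=3 f=6, (3,0) g=3 f=8, (3,2) g=3 f=6, (4,0) g=2 f=8, (4,2) g=2 f=6, (5,0) g=1 f=8, (5,2) g=1 f=6, (6,1) g=1 f=8]
step 3: expand (2,1) (f=6, h=3) → closed; open now [(1,1) g=4 f=6, (2,0) g=4 f=8, (2,2) g=4 f=6, (3,0) g=3 f=8, (3,2) g=3 f=6, (4,0) g=2 f=8, (4,2) g=2 f=6, (5,0) g=1 f=8, (5,2) g=1 f=6, (6,1) g=1 f=8]
step 4: expand (1,1) (f=6, h=2) → closed; open now [(0,1) g=5 f=8, (1,0) g=5 f=8, (1,2) g=5 f=6, (2,0) g=4 f=8, (2,2) g=4 f=6, (3,0) g=3 f=8, (3,2) g=3 f=6, (4,0) g=2 f=8, (4,2) g=2 f=6, (5,0) g=1 f=8, (5,2) g=1 f=6, (6,1) g=1 f=8]

order=[(4,1) → (3,1) → (2,1) → (1,1)]; open=[(0,1) g=5 f=8, (1,0) g=5 f=8, (1,2) g=5 f=6, (2,0) g=4 f=8, (2,2) g=4 f=6, (3,0) g=3 f=8, (3,2) g=3 f=6, (4,0) g=2 f=8, (4,2) g=2 f=6, (5,0) g=1 f=8, (5,2) g=1 f=6, (6,1) g=1 f=8]; closed=[(1,1), (2,1), (3,1), (4,1), (5,1)]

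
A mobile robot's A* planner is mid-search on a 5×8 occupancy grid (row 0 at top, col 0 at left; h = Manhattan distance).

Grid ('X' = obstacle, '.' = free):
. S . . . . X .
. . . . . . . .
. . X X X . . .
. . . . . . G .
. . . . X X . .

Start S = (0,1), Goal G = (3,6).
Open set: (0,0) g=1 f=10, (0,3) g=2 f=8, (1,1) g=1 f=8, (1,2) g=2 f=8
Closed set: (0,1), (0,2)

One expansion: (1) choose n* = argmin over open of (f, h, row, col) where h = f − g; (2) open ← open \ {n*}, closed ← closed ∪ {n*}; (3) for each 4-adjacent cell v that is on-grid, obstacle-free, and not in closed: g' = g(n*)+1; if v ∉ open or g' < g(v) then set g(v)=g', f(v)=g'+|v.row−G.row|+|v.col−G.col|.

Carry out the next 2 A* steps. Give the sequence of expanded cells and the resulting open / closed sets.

order=[(0,3) → (0,4)]; open=[(0,0) g=1 f=10, (0,5) g=4 f=8, (1,1) g=1 f=8, (1,2) g=2 f=8, (1,3) g=3 f=8, (1,4) g=4 f=8]; closed=[(0,1), (0,2), (0,3), (0,4)]

step 1: expand (0,3) (f=8, h=6) → closed; open now [(0,0) g=1 f=10, (0,4) g=3 f=8, (1,1) g=1 f=8, (1,2) g=2 f=8, (1,3) g=3 f=8]
step 2: expand (0,4) (f=8, h=5) → closed; open now [(0,0) g=1 f=10, (0,5) g=4 f=8, (1,1) g=1 f=8, (1,2) g=2 f=8, (1,3) g=3 f=8, (1,4) g=4 f=8]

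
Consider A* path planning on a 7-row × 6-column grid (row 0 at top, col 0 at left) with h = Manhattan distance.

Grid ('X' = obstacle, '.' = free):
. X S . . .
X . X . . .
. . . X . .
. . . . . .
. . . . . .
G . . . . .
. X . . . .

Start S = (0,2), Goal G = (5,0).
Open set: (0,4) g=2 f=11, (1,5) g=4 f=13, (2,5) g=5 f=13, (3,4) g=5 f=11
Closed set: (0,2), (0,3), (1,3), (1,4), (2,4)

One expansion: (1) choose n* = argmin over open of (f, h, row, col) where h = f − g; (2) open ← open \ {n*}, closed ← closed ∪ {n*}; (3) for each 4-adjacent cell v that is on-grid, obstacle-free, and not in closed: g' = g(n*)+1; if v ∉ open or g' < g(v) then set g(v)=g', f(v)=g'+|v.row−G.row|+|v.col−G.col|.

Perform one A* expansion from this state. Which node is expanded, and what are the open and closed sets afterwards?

expanded=(3,4); open=[(0,4) g=2 f=11, (1,5) g=4 f=13, (2,5) g=5 f=13, (3,3) g=6 f=11, (3,5) g=6 f=13, (4,4) g=6 f=11]; closed=[(0,2), (0,3), (1,3), (1,4), (2,4), (3,4)]

step 1: expand (3,4) (f=11, h=6) → closed; open now [(0,4) g=2 f=11, (1,5) g=4 f=13, (2,5) g=5 f=13, (3,3) g=6 f=11, (3,5) g=6 f=13, (4,4) g=6 f=11]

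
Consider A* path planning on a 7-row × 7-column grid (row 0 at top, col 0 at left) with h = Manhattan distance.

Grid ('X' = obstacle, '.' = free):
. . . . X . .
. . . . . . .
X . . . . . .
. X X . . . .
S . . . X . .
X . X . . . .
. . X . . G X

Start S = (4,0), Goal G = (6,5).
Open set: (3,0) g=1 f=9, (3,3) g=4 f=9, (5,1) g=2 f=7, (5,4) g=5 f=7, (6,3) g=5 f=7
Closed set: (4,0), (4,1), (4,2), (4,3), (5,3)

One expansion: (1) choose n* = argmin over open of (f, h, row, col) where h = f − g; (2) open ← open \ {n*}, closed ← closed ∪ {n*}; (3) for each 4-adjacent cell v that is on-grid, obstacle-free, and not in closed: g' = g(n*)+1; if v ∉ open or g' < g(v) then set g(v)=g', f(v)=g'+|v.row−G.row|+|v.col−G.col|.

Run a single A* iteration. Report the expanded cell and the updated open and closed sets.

expanded=(5,4); open=[(3,0) g=1 f=9, (3,3) g=4 f=9, (5,1) g=2 f=7, (5,5) g=6 f=7, (6,3) g=5 f=7, (6,4) g=6 f=7]; closed=[(4,0), (4,1), (4,2), (4,3), (5,3), (5,4)]

step 1: expand (5,4) (f=7, h=2) → closed; open now [(3,0) g=1 f=9, (3,3) g=4 f=9, (5,1) g=2 f=7, (5,5) g=6 f=7, (6,3) g=5 f=7, (6,4) g=6 f=7]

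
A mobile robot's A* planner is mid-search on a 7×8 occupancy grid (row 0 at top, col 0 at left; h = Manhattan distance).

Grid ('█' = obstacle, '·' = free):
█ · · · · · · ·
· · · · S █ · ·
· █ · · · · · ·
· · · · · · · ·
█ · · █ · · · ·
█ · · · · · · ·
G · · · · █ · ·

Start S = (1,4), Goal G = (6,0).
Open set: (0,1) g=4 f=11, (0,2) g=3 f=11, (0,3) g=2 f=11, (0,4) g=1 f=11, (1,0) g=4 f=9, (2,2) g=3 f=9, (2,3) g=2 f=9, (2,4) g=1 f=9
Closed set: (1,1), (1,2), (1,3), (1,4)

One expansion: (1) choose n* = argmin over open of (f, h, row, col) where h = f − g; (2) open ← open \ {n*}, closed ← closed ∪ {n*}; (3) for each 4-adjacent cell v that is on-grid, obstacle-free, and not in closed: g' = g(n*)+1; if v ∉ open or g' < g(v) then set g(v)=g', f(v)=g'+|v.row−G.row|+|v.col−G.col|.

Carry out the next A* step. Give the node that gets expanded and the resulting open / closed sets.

step 1: expand (1,0) (f=9, h=5) → closed; open now [(0,1) g=4 f=11, (0,2) g=3 f=11, (0,3) g=2 f=11, (0,4) g=1 f=11, (2,0) g=5 f=9, (2,2) g=3 f=9, (2,3) g=2 f=9, (2,4) g=1 f=9]

expanded=(1,0); open=[(0,1) g=4 f=11, (0,2) g=3 f=11, (0,3) g=2 f=11, (0,4) g=1 f=11, (2,0) g=5 f=9, (2,2) g=3 f=9, (2,3) g=2 f=9, (2,4) g=1 f=9]; closed=[(1,0), (1,1), (1,2), (1,3), (1,4)]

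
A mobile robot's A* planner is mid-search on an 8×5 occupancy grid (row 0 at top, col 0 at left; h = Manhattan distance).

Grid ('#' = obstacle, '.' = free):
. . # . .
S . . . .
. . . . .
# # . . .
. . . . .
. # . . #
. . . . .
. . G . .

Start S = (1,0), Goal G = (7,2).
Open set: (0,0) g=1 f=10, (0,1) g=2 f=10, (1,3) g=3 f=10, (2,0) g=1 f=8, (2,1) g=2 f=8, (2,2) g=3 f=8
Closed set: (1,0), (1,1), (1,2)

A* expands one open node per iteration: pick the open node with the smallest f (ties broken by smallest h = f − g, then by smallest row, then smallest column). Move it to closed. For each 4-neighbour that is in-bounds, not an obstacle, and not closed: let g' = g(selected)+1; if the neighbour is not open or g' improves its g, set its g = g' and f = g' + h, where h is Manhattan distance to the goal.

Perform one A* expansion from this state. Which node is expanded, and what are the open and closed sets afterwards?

step 1: expand (2,2) (f=8, h=5) → closed; open now [(0,0) g=1 f=10, (0,1) g=2 f=10, (1,3) g=3 f=10, (2,0) g=1 f=8, (2,1) g=2 f=8, (2,3) g=4 f=10, (3,2) g=4 f=8]

expanded=(2,2); open=[(0,0) g=1 f=10, (0,1) g=2 f=10, (1,3) g=3 f=10, (2,0) g=1 f=8, (2,1) g=2 f=8, (2,3) g=4 f=10, (3,2) g=4 f=8]; closed=[(1,0), (1,1), (1,2), (2,2)]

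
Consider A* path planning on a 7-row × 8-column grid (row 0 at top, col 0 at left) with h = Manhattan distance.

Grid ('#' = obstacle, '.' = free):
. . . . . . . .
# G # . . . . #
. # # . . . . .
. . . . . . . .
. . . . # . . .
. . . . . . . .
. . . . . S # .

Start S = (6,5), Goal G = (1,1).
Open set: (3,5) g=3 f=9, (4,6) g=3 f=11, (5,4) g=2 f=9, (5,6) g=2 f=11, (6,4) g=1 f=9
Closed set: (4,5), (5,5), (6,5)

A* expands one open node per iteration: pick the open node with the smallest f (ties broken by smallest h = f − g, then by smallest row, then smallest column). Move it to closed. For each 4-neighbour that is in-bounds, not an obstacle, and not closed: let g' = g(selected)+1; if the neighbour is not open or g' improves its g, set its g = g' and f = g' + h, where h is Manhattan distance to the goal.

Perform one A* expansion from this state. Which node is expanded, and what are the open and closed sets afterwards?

step 1: expand (3,5) (f=9, h=6) → closed; open now [(2,5) g=4 f=9, (3,4) g=4 f=9, (3,6) g=4 f=11, (4,6) g=3 f=11, (5,4) g=2 f=9, (5,6) g=2 f=11, (6,4) g=1 f=9]

expanded=(3,5); open=[(2,5) g=4 f=9, (3,4) g=4 f=9, (3,6) g=4 f=11, (4,6) g=3 f=11, (5,4) g=2 f=9, (5,6) g=2 f=11, (6,4) g=1 f=9]; closed=[(3,5), (4,5), (5,5), (6,5)]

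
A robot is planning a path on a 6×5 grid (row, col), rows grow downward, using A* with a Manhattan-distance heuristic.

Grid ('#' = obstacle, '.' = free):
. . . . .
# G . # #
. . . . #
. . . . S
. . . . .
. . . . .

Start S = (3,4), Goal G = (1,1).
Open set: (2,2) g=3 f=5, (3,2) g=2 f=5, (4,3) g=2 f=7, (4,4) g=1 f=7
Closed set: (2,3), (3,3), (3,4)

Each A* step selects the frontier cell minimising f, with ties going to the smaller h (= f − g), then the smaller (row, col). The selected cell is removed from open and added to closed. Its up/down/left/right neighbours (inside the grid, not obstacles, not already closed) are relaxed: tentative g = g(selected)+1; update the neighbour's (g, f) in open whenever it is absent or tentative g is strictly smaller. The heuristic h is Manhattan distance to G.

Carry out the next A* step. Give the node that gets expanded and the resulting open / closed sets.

step 1: expand (2,2) (f=5, h=2) → closed; open now [(1,2) g=4 f=5, (2,1) g=4 f=5, (3,2) g=2 f=5, (4,3) g=2 f=7, (4,4) g=1 f=7]

expanded=(2,2); open=[(1,2) g=4 f=5, (2,1) g=4 f=5, (3,2) g=2 f=5, (4,3) g=2 f=7, (4,4) g=1 f=7]; closed=[(2,2), (2,3), (3,3), (3,4)]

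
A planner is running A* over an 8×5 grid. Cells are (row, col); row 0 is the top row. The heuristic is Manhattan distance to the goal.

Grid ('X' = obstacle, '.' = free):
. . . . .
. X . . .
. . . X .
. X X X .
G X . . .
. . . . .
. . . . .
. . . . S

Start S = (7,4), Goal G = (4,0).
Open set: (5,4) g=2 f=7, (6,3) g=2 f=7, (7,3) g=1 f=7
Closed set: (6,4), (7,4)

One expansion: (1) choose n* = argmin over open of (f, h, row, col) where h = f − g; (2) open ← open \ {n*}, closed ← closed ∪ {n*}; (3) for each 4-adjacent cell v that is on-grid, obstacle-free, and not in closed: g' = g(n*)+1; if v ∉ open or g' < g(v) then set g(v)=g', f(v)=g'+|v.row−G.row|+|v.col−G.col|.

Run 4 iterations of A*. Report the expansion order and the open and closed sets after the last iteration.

order=[(5,4) → (4,4) → (4,3) → (4,2)]; open=[(3,4) g=4 f=9, (5,2) g=6 f=9, (5,3) g=3 f=7, (6,3) g=2 f=7, (7,3) g=1 f=7]; closed=[(4,2), (4,3), (4,4), (5,4), (6,4), (7,4)]

step 1: expand (5,4) (f=7, h=5) → closed; open now [(4,4) g=3 f=7, (5,3) g=3 f=7, (6,3) g=2 f=7, (7,3) g=1 f=7]
step 2: expand (4,4) (f=7, h=4) → closed; open now [(3,4) g=4 f=9, (4,3) g=4 f=7, (5,3) g=3 f=7, (6,3) g=2 f=7, (7,3) g=1 f=7]
step 3: expand (4,3) (f=7, h=3) → closed; open now [(3,4) g=4 f=9, (4,2) g=5 f=7, (5,3) g=3 f=7, (6,3) g=2 f=7, (7,3) g=1 f=7]
step 4: expand (4,2) (f=7, h=2) → closed; open now [(3,4) g=4 f=9, (5,2) g=6 f=9, (5,3) g=3 f=7, (6,3) g=2 f=7, (7,3) g=1 f=7]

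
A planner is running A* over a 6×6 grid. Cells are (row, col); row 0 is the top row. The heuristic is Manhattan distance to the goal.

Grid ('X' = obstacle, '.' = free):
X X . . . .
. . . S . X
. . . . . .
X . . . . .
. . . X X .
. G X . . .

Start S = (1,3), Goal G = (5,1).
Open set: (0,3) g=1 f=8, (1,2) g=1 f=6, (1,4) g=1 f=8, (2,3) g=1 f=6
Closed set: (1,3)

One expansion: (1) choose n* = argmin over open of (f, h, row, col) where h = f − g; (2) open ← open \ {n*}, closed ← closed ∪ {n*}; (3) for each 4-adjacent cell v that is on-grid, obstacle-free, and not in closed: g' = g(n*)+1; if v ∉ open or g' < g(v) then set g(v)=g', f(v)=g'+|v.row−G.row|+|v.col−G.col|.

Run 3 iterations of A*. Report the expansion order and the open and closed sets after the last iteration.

step 1: expand (1,2) (f=6, h=5) → closed; open now [(0,2) g=2 f=8, (0,3) g=1 f=8, (1,1) g=2 f=6, (1,4) g=1 f=8, (2,2) g=2 f=6, (2,3) g=1 f=6]
step 2: expand (1,1) (f=6, h=4) → closed; open now [(0,2) g=2 f=8, (0,3) g=1 f=8, (1,0) g=3 f=8, (1,4) g=1 f=8, (2,1) g=3 f=6, (2,2) g=2 f=6, (2,3) g=1 f=6]
step 3: expand (2,1) (f=6, h=3) → closed; open now [(0,2) g=2 f=8, (0,3) g=1 f=8, (1,0) g=3 f=8, (1,4) g=1 f=8, (2,0) g=4 f=8, (2,2) g=2 f=6, (2,3) g=1 f=6, (3,1) g=4 f=6]

order=[(1,2) → (1,1) → (2,1)]; open=[(0,2) g=2 f=8, (0,3) g=1 f=8, (1,0) g=3 f=8, (1,4) g=1 f=8, (2,0) g=4 f=8, (2,2) g=2 f=6, (2,3) g=1 f=6, (3,1) g=4 f=6]; closed=[(1,1), (1,2), (1,3), (2,1)]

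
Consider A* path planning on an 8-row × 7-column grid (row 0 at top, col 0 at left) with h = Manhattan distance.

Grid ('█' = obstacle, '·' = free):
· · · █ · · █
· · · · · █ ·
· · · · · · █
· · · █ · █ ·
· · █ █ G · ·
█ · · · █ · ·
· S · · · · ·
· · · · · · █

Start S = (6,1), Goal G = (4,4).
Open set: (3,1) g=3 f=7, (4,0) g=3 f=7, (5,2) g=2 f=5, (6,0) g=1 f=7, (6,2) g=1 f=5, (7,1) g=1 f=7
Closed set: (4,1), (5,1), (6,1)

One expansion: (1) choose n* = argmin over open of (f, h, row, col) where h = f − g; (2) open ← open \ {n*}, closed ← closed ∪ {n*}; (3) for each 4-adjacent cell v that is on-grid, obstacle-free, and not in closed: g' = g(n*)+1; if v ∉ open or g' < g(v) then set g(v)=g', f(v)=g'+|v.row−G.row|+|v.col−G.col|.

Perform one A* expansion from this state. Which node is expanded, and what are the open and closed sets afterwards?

step 1: expand (5,2) (f=5, h=3) → closed; open now [(3,1) g=3 f=7, (4,0) g=3 f=7, (5,3) g=3 f=5, (6,0) g=1 f=7, (6,2) g=1 f=5, (7,1) g=1 f=7]

expanded=(5,2); open=[(3,1) g=3 f=7, (4,0) g=3 f=7, (5,3) g=3 f=5, (6,0) g=1 f=7, (6,2) g=1 f=5, (7,1) g=1 f=7]; closed=[(4,1), (5,1), (5,2), (6,1)]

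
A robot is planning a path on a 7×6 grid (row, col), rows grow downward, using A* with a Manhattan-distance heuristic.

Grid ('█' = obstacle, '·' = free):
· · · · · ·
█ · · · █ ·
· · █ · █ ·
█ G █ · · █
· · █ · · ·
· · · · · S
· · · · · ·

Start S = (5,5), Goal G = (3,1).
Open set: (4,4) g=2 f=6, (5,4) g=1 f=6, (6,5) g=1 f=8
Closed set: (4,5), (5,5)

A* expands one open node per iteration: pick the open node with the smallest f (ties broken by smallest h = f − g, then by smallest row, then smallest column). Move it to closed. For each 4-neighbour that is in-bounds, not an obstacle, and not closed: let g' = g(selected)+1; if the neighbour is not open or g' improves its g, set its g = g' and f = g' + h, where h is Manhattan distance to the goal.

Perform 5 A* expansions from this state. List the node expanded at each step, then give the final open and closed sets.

order=[(4,4) → (3,4) → (3,3) → (4,3) → (5,4)]; open=[(2,3) g=5 f=8, (5,3) g=2 f=6, (6,4) g=2 f=8, (6,5) g=1 f=8]; closed=[(3,3), (3,4), (4,3), (4,4), (4,5), (5,4), (5,5)]

step 1: expand (4,4) (f=6, h=4) → closed; open now [(3,4) g=3 f=6, (4,3) g=3 f=6, (5,4) g=1 f=6, (6,5) g=1 f=8]
step 2: expand (3,4) (f=6, h=3) → closed; open now [(3,3) g=4 f=6, (4,3) g=3 f=6, (5,4) g=1 f=6, (6,5) g=1 f=8]
step 3: expand (3,3) (f=6, h=2) → closed; open now [(2,3) g=5 f=8, (4,3) g=3 f=6, (5,4) g=1 f=6, (6,5) g=1 f=8]
step 4: expand (4,3) (f=6, h=3) → closed; open now [(2,3) g=5 f=8, (5,3) g=4 f=8, (5,4) g=1 f=6, (6,5) g=1 f=8]
step 5: expand (5,4) (f=6, h=5) → closed; open now [(2,3) g=5 f=8, (5,3) g=2 f=6, (6,4) g=2 f=8, (6,5) g=1 f=8]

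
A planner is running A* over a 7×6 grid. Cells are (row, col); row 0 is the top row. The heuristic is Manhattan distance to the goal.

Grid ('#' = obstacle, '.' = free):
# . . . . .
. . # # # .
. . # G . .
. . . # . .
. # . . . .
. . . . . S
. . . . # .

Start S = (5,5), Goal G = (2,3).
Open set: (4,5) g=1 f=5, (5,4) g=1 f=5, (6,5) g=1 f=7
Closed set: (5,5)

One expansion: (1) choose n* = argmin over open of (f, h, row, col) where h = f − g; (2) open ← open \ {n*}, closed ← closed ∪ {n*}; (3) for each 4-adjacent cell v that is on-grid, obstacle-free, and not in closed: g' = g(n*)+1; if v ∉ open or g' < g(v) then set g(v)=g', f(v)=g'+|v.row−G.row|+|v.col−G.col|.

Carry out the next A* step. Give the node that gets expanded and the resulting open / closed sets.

expanded=(4,5); open=[(3,5) g=2 f=5, (4,4) g=2 f=5, (5,4) g=1 f=5, (6,5) g=1 f=7]; closed=[(4,5), (5,5)]

step 1: expand (4,5) (f=5, h=4) → closed; open now [(3,5) g=2 f=5, (4,4) g=2 f=5, (5,4) g=1 f=5, (6,5) g=1 f=7]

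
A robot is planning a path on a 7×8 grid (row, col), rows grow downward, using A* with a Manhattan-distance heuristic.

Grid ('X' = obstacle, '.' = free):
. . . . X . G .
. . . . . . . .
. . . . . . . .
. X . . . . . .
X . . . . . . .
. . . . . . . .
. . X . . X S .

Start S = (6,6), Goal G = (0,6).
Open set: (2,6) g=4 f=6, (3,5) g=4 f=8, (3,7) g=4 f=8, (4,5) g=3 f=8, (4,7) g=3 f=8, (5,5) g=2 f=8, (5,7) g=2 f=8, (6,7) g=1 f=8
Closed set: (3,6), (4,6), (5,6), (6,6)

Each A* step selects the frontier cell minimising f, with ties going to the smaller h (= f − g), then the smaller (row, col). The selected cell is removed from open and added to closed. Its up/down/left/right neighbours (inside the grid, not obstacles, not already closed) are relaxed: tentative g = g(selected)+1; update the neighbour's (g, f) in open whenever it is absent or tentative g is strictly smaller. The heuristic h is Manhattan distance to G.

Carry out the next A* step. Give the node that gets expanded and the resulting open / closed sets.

step 1: expand (2,6) (f=6, h=2) → closed; open now [(1,6) g=5 f=6, (2,5) g=5 f=8, (2,7) g=5 f=8, (3,5) g=4 f=8, (3,7) g=4 f=8, (4,5) g=3 f=8, (4,7) g=3 f=8, (5,5) g=2 f=8, (5,7) g=2 f=8, (6,7) g=1 f=8]

expanded=(2,6); open=[(1,6) g=5 f=6, (2,5) g=5 f=8, (2,7) g=5 f=8, (3,5) g=4 f=8, (3,7) g=4 f=8, (4,5) g=3 f=8, (4,7) g=3 f=8, (5,5) g=2 f=8, (5,7) g=2 f=8, (6,7) g=1 f=8]; closed=[(2,6), (3,6), (4,6), (5,6), (6,6)]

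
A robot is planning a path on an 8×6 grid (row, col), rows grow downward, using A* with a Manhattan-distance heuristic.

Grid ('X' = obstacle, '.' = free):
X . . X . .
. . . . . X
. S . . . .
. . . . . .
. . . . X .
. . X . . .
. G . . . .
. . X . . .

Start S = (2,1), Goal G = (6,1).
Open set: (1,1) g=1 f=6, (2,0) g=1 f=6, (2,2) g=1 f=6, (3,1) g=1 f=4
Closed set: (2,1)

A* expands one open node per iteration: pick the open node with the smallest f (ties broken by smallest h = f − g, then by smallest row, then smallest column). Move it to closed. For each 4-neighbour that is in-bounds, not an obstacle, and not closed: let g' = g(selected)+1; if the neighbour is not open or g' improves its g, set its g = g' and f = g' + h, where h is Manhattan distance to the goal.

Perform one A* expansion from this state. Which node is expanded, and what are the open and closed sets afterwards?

expanded=(3,1); open=[(1,1) g=1 f=6, (2,0) g=1 f=6, (2,2) g=1 f=6, (3,0) g=2 f=6, (3,2) g=2 f=6, (4,1) g=2 f=4]; closed=[(2,1), (3,1)]

step 1: expand (3,1) (f=4, h=3) → closed; open now [(1,1) g=1 f=6, (2,0) g=1 f=6, (2,2) g=1 f=6, (3,0) g=2 f=6, (3,2) g=2 f=6, (4,1) g=2 f=4]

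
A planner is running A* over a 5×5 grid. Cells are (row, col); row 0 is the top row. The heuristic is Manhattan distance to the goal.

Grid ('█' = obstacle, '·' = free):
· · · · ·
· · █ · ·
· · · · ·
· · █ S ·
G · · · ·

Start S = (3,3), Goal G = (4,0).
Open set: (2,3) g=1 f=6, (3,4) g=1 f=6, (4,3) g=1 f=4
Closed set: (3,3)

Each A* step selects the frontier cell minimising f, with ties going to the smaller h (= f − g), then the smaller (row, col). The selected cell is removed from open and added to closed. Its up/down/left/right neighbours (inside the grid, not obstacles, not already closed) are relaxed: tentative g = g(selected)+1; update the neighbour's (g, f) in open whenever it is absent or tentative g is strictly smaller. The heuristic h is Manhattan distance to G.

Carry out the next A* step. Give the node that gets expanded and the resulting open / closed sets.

expanded=(4,3); open=[(2,3) g=1 f=6, (3,4) g=1 f=6, (4,2) g=2 f=4, (4,4) g=2 f=6]; closed=[(3,3), (4,3)]

step 1: expand (4,3) (f=4, h=3) → closed; open now [(2,3) g=1 f=6, (3,4) g=1 f=6, (4,2) g=2 f=4, (4,4) g=2 f=6]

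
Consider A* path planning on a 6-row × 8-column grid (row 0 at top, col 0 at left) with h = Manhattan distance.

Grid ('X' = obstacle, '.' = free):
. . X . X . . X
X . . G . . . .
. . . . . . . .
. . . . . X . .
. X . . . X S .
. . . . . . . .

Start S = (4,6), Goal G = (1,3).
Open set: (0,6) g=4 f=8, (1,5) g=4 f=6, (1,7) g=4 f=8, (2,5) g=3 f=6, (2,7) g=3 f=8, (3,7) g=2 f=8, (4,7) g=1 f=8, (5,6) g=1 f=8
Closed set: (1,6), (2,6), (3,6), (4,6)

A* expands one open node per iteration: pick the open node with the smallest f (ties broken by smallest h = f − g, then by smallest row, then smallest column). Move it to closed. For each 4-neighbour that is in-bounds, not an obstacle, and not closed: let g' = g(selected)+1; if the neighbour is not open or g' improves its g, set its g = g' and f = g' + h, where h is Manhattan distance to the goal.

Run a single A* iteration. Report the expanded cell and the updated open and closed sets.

expanded=(1,5); open=[(0,5) g=5 f=8, (0,6) g=4 f=8, (1,4) g=5 f=6, (1,7) g=4 f=8, (2,5) g=3 f=6, (2,7) g=3 f=8, (3,7) g=2 f=8, (4,7) g=1 f=8, (5,6) g=1 f=8]; closed=[(1,5), (1,6), (2,6), (3,6), (4,6)]

step 1: expand (1,5) (f=6, h=2) → closed; open now [(0,5) g=5 f=8, (0,6) g=4 f=8, (1,4) g=5 f=6, (1,7) g=4 f=8, (2,5) g=3 f=6, (2,7) g=3 f=8, (3,7) g=2 f=8, (4,7) g=1 f=8, (5,6) g=1 f=8]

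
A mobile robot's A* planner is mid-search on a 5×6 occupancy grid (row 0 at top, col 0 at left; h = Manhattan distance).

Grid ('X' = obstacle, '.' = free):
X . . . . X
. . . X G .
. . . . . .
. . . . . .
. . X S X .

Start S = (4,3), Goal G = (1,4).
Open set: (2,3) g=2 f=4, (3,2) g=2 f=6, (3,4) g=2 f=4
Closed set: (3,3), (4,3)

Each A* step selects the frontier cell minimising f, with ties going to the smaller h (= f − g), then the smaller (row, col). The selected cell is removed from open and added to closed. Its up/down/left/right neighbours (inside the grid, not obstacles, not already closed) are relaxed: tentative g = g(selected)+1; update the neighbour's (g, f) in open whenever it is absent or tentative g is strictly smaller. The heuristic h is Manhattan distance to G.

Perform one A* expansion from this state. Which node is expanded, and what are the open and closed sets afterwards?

expanded=(2,3); open=[(2,2) g=3 f=6, (2,4) g=3 f=4, (3,2) g=2 f=6, (3,4) g=2 f=4]; closed=[(2,3), (3,3), (4,3)]

step 1: expand (2,3) (f=4, h=2) → closed; open now [(2,2) g=3 f=6, (2,4) g=3 f=4, (3,2) g=2 f=6, (3,4) g=2 f=4]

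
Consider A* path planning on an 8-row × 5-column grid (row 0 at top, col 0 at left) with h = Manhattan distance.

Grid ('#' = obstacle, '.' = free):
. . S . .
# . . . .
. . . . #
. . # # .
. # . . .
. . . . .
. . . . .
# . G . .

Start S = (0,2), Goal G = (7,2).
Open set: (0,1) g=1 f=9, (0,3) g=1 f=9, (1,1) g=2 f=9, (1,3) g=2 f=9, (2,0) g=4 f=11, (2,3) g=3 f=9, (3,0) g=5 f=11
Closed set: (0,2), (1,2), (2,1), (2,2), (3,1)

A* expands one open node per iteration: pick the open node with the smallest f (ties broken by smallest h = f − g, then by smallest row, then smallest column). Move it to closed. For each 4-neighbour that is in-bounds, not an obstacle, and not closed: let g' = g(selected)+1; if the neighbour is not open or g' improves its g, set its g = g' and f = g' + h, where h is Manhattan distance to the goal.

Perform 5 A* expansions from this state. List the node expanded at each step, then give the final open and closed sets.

order=[(2,3) → (1,1) → (1,3) → (0,1) → (0,3)]; open=[(0,0) g=2 f=11, (0,4) g=2 f=11, (1,4) g=3 f=11, (2,0) g=4 f=11, (3,0) g=5 f=11]; closed=[(0,1), (0,2), (0,3), (1,1), (1,2), (1,3), (2,1), (2,2), (2,3), (3,1)]

step 1: expand (2,3) (f=9, h=6) → closed; open now [(0,1) g=1 f=9, (0,3) g=1 f=9, (1,1) g=2 f=9, (1,3) g=2 f=9, (2,0) g=4 f=11, (3,0) g=5 f=11]
step 2: expand (1,1) (f=9, h=7) → closed; open now [(0,1) g=1 f=9, (0,3) g=1 f=9, (1,3) g=2 f=9, (2,0) g=4 f=11, (3,0) g=5 f=11]
step 3: expand (1,3) (f=9, h=7) → closed; open now [(0,1) g=1 f=9, (0,3) g=1 f=9, (1,4) g=3 f=11, (2,0) g=4 f=11, (3,0) g=5 f=11]
step 4: expand (0,1) (f=9, h=8) → closed; open now [(0,0) g=2 f=11, (0,3) g=1 f=9, (1,4) g=3 f=11, (2,0) g=4 f=11, (3,0) g=5 f=11]
step 5: expand (0,3) (f=9, h=8) → closed; open now [(0,0) g=2 f=11, (0,4) g=2 f=11, (1,4) g=3 f=11, (2,0) g=4 f=11, (3,0) g=5 f=11]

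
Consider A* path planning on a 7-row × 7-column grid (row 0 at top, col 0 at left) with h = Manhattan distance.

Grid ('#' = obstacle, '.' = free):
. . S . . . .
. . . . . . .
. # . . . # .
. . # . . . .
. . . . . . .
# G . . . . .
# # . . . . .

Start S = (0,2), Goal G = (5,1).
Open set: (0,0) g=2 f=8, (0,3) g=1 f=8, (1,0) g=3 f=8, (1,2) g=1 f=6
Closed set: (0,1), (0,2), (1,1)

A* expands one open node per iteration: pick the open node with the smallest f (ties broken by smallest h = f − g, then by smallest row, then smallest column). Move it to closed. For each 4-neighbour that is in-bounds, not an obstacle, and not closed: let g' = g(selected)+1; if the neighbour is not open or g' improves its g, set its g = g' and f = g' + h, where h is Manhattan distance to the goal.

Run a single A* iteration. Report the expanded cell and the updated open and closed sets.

expanded=(1,2); open=[(0,0) g=2 f=8, (0,3) g=1 f=8, (1,0) g=3 f=8, (1,3) g=2 f=8, (2,2) g=2 f=6]; closed=[(0,1), (0,2), (1,1), (1,2)]

step 1: expand (1,2) (f=6, h=5) → closed; open now [(0,0) g=2 f=8, (0,3) g=1 f=8, (1,0) g=3 f=8, (1,3) g=2 f=8, (2,2) g=2 f=6]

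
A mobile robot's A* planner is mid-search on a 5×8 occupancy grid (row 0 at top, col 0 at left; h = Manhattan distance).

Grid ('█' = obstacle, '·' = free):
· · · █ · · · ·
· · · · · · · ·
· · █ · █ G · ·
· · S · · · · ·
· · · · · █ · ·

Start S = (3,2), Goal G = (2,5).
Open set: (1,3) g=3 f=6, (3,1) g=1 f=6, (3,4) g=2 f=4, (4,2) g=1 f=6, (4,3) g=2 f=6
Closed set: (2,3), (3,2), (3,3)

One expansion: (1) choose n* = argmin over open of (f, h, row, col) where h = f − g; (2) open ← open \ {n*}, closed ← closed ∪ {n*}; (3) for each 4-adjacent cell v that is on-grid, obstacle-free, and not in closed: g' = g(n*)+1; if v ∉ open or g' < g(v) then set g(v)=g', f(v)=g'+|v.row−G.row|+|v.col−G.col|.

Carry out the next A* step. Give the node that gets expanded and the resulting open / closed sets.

step 1: expand (3,4) (f=4, h=2) → closed; open now [(1,3) g=3 f=6, (3,1) g=1 f=6, (3,5) g=3 f=4, (4,2) g=1 f=6, (4,3) g=2 f=6, (4,4) g=3 f=6]

expanded=(3,4); open=[(1,3) g=3 f=6, (3,1) g=1 f=6, (3,5) g=3 f=4, (4,2) g=1 f=6, (4,3) g=2 f=6, (4,4) g=3 f=6]; closed=[(2,3), (3,2), (3,3), (3,4)]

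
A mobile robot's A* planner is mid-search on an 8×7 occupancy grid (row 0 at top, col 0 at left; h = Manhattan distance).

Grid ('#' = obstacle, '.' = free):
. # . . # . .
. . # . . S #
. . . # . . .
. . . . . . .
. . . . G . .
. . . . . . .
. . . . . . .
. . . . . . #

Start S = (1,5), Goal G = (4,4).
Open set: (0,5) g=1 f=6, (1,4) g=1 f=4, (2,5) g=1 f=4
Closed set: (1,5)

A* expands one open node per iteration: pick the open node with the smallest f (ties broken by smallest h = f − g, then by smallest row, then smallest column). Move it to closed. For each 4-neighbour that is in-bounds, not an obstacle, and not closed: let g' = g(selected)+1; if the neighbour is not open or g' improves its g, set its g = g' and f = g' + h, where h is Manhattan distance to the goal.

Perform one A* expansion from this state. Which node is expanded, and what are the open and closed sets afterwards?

expanded=(1,4); open=[(0,5) g=1 f=6, (1,3) g=2 f=6, (2,4) g=2 f=4, (2,5) g=1 f=4]; closed=[(1,4), (1,5)]

step 1: expand (1,4) (f=4, h=3) → closed; open now [(0,5) g=1 f=6, (1,3) g=2 f=6, (2,4) g=2 f=4, (2,5) g=1 f=4]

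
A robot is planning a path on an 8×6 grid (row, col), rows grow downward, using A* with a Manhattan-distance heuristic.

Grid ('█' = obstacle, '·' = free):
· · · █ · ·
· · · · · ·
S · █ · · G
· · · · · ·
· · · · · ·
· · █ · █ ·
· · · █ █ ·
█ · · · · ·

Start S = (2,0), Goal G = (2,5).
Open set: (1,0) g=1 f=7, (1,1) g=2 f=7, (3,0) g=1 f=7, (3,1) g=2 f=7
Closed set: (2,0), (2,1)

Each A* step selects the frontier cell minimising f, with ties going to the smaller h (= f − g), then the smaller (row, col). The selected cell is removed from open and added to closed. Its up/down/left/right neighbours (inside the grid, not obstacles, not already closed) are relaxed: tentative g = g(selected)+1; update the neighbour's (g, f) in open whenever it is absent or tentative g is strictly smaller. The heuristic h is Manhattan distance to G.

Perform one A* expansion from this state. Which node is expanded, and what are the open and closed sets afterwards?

expanded=(1,1); open=[(0,1) g=3 f=9, (1,0) g=1 f=7, (1,2) g=3 f=7, (3,0) g=1 f=7, (3,1) g=2 f=7]; closed=[(1,1), (2,0), (2,1)]

step 1: expand (1,1) (f=7, h=5) → closed; open now [(0,1) g=3 f=9, (1,0) g=1 f=7, (1,2) g=3 f=7, (3,0) g=1 f=7, (3,1) g=2 f=7]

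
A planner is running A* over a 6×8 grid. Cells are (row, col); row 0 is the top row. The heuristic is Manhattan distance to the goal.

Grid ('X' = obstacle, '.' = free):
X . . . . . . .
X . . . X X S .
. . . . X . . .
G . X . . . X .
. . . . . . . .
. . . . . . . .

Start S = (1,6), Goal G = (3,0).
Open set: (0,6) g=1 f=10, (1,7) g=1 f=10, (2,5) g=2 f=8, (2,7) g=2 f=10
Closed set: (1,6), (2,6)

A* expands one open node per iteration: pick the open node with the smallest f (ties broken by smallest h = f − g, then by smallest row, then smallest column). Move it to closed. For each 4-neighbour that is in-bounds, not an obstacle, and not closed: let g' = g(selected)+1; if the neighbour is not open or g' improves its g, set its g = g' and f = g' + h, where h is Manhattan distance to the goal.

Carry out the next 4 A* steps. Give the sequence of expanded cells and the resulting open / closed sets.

step 1: expand (2,5) (f=8, h=6) → closed; open now [(0,6) g=1 f=10, (1,7) g=1 f=10, (2,7) g=2 f=10, (3,5) g=3 f=8]
step 2: expand (3,5) (f=8, h=5) → closed; open now [(0,6) g=1 f=10, (1,7) g=1 f=10, (2,7) g=2 f=10, (3,4) g=4 f=8, (4,5) g=4 f=10]
step 3: expand (3,4) (f=8, h=4) → closed; open now [(0,6) g=1 f=10, (1,7) g=1 f=10, (2,7) g=2 f=10, (3,3) g=5 f=8, (4,4) g=5 f=10, (4,5) g=4 f=10]
step 4: expand (3,3) (f=8, h=3) → closed; open now [(0,6) g=1 f=10, (1,7) g=1 f=10, (2,3) g=6 f=10, (2,7) g=2 f=10, (4,3) g=6 f=10, (4,4) g=5 f=10, (4,5) g=4 f=10]

order=[(2,5) → (3,5) → (3,4) → (3,3)]; open=[(0,6) g=1 f=10, (1,7) g=1 f=10, (2,3) g=6 f=10, (2,7) g=2 f=10, (4,3) g=6 f=10, (4,4) g=5 f=10, (4,5) g=4 f=10]; closed=[(1,6), (2,5), (2,6), (3,3), (3,4), (3,5)]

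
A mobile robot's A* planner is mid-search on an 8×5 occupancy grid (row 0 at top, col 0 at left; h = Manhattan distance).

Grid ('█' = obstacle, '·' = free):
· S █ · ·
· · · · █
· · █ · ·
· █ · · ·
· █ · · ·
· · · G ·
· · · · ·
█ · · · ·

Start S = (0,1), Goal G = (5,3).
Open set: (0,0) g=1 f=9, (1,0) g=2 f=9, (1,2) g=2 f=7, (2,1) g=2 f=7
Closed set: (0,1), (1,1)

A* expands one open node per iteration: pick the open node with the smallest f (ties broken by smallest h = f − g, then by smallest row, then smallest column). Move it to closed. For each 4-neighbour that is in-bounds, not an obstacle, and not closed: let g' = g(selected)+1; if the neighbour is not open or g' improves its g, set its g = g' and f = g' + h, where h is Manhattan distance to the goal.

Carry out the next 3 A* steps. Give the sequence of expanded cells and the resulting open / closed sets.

step 1: expand (1,2) (f=7, h=5) → closed; open now [(0,0) g=1 f=9, (1,0) g=2 f=9, (1,3) g=3 f=7, (2,1) g=2 f=7]
step 2: expand (1,3) (f=7, h=4) → closed; open now [(0,0) g=1 f=9, (0,3) g=4 f=9, (1,0) g=2 f=9, (2,1) g=2 f=7, (2,3) g=4 f=7]
step 3: expand (2,3) (f=7, h=3) → closed; open now [(0,0) g=1 f=9, (0,3) g=4 f=9, (1,0) g=2 f=9, (2,1) g=2 f=7, (2,4) g=5 f=9, (3,3) g=5 f=7]

order=[(1,2) → (1,3) → (2,3)]; open=[(0,0) g=1 f=9, (0,3) g=4 f=9, (1,0) g=2 f=9, (2,1) g=2 f=7, (2,4) g=5 f=9, (3,3) g=5 f=7]; closed=[(0,1), (1,1), (1,2), (1,3), (2,3)]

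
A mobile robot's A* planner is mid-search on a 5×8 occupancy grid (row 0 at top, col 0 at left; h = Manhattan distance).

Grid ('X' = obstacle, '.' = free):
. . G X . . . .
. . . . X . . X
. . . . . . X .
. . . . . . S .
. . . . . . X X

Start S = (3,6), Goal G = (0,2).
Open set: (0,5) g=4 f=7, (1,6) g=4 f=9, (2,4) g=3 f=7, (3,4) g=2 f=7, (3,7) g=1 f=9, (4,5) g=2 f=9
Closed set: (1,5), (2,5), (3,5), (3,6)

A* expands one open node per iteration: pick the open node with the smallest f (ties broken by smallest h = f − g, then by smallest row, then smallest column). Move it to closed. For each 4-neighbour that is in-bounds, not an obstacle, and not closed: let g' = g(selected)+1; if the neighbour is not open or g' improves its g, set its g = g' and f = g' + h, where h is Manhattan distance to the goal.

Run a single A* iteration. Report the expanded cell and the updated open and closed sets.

step 1: expand (0,5) (f=7, h=3) → closed; open now [(0,4) g=5 f=7, (0,6) g=5 f=9, (1,6) g=4 f=9, (2,4) g=3 f=7, (3,4) g=2 f=7, (3,7) g=1 f=9, (4,5) g=2 f=9]

expanded=(0,5); open=[(0,4) g=5 f=7, (0,6) g=5 f=9, (1,6) g=4 f=9, (2,4) g=3 f=7, (3,4) g=2 f=7, (3,7) g=1 f=9, (4,5) g=2 f=9]; closed=[(0,5), (1,5), (2,5), (3,5), (3,6)]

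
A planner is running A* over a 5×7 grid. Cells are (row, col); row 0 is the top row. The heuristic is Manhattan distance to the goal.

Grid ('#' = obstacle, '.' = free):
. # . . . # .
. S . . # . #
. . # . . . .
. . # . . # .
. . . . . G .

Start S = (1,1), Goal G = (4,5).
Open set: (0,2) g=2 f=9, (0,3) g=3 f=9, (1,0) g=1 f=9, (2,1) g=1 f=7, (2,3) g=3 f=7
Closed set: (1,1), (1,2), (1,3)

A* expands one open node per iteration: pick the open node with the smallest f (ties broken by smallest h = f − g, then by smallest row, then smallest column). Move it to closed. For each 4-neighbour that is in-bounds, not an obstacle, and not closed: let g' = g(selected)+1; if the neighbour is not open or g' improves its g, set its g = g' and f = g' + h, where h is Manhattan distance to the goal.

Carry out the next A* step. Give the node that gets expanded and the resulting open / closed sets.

expanded=(2,3); open=[(0,2) g=2 f=9, (0,3) g=3 f=9, (1,0) g=1 f=9, (2,1) g=1 f=7, (2,4) g=4 f=7, (3,3) g=4 f=7]; closed=[(1,1), (1,2), (1,3), (2,3)]

step 1: expand (2,3) (f=7, h=4) → closed; open now [(0,2) g=2 f=9, (0,3) g=3 f=9, (1,0) g=1 f=9, (2,1) g=1 f=7, (2,4) g=4 f=7, (3,3) g=4 f=7]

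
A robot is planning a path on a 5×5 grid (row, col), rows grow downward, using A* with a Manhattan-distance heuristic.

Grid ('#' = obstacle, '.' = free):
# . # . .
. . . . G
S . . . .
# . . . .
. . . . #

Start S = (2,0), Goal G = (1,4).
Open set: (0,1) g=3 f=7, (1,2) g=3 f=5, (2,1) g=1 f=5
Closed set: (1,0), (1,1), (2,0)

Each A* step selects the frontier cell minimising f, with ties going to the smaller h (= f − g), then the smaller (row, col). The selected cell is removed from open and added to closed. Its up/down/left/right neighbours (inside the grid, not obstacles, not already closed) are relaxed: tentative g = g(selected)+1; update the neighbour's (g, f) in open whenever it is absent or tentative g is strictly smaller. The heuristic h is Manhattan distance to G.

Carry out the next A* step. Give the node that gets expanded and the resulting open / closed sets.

expanded=(1,2); open=[(0,1) g=3 f=7, (1,3) g=4 f=5, (2,1) g=1 f=5, (2,2) g=4 f=7]; closed=[(1,0), (1,1), (1,2), (2,0)]

step 1: expand (1,2) (f=5, h=2) → closed; open now [(0,1) g=3 f=7, (1,3) g=4 f=5, (2,1) g=1 f=5, (2,2) g=4 f=7]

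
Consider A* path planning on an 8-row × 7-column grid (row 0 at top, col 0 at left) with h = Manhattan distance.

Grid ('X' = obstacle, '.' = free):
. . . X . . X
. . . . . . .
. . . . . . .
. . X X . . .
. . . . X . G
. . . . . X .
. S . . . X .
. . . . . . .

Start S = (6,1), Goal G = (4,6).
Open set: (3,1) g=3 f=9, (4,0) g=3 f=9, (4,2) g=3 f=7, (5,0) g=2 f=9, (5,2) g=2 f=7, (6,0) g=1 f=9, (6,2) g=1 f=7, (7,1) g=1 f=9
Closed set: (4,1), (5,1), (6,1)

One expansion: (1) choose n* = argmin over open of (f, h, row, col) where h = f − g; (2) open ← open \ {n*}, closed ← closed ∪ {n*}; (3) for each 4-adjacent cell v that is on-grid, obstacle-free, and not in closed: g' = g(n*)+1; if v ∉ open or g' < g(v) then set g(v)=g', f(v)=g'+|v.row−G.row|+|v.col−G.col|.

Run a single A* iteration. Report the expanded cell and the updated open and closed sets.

expanded=(4,2); open=[(3,1) g=3 f=9, (4,0) g=3 f=9, (4,3) g=4 f=7, (5,0) g=2 f=9, (5,2) g=2 f=7, (6,0) g=1 f=9, (6,2) g=1 f=7, (7,1) g=1 f=9]; closed=[(4,1), (4,2), (5,1), (6,1)]

step 1: expand (4,2) (f=7, h=4) → closed; open now [(3,1) g=3 f=9, (4,0) g=3 f=9, (4,3) g=4 f=7, (5,0) g=2 f=9, (5,2) g=2 f=7, (6,0) g=1 f=9, (6,2) g=1 f=7, (7,1) g=1 f=9]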